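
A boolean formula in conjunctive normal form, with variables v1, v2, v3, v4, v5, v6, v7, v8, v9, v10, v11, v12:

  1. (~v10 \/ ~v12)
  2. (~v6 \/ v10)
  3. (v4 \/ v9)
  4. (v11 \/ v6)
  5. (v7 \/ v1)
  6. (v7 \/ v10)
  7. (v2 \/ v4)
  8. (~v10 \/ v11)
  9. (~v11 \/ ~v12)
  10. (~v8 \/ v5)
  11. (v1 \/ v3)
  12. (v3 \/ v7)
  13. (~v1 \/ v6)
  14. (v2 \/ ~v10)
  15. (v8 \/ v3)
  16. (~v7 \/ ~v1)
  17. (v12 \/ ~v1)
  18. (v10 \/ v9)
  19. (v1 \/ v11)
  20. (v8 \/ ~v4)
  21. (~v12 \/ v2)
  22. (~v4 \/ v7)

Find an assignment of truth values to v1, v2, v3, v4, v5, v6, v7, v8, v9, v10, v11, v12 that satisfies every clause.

v1 = 0  v2 = 1  v3 = 1  v4 = 0  v5 = 0  v6 = 0  v7 = 1  v8 = 0  v9 = 1  v10 = 1  v11 = 1  v12 = 0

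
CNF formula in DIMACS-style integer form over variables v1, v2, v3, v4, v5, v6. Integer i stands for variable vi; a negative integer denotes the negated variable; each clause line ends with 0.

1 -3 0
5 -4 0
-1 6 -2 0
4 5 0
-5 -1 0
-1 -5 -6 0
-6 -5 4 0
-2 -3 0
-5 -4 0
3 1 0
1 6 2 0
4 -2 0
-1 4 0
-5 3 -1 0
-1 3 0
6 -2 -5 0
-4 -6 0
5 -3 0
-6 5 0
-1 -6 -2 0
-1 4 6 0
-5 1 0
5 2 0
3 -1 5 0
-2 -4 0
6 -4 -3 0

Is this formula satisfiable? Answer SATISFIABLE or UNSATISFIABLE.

v1 = True:
  propagation gives v5=False, v4=False; an empty clause results — contradiction.
v1 = False:
  propagation gives v3=False; an empty clause results — contradiction.
Every branch closes, so no satisfying assignment exists.

UNSATISFIABLE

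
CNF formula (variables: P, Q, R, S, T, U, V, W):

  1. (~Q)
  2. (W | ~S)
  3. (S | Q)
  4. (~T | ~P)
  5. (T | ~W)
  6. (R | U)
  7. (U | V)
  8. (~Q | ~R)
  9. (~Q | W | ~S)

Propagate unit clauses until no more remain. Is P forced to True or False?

False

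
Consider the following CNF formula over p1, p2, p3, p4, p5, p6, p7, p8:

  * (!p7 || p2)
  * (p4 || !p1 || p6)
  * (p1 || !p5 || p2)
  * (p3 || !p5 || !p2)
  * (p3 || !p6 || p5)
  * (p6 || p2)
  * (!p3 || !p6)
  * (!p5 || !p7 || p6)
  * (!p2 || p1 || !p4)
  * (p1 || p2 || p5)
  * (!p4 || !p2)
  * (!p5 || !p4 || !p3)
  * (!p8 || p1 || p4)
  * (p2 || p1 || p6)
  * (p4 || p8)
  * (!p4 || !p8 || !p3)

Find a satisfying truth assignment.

p1=1  p2=0  p3=0  p4=0  p5=1  p6=1  p7=0  p8=1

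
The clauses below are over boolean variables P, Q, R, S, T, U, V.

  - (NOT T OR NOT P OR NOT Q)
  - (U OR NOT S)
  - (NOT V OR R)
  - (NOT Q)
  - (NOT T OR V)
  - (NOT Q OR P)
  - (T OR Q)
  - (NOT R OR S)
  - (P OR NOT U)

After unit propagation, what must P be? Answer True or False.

True

Unit clause (NOT Q) sets Q = False.
In (Q OR T), Q is now false; T must hold, so T = True.
In (V OR NOT T), NOT T is now false; V must hold, so V = True.
In (R OR NOT V), NOT V is now false; R must hold, so R = True.
(NOT R OR S) with R = True leaves only S, so S = True.
In (U OR NOT S), NOT S is now false; U must hold, so U = True.
From (NOT U OR P) and U = True: P = True.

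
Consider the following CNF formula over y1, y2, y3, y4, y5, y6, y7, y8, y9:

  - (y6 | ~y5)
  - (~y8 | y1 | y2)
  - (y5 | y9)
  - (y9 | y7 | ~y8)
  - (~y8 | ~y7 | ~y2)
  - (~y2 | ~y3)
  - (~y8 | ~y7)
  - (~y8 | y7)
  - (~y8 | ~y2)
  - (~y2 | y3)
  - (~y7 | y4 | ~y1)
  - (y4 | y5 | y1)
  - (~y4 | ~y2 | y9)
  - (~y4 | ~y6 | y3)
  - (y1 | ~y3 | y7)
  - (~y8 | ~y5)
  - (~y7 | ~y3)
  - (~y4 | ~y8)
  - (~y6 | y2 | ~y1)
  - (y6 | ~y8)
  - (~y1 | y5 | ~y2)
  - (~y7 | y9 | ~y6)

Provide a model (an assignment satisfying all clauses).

y1=F  y2=F  y3=F  y4=T  y5=F  y6=F  y7=T  y8=F  y9=T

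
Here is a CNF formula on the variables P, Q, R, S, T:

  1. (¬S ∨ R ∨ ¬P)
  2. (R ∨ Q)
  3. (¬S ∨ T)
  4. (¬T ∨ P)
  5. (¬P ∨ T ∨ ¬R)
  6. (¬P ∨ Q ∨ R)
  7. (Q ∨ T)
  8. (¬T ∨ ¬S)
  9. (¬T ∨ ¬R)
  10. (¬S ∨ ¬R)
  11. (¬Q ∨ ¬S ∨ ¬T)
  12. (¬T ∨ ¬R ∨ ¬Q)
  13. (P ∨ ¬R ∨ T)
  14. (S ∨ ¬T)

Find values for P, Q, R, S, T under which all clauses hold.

P=True, Q=True, R=False, S=False, T=False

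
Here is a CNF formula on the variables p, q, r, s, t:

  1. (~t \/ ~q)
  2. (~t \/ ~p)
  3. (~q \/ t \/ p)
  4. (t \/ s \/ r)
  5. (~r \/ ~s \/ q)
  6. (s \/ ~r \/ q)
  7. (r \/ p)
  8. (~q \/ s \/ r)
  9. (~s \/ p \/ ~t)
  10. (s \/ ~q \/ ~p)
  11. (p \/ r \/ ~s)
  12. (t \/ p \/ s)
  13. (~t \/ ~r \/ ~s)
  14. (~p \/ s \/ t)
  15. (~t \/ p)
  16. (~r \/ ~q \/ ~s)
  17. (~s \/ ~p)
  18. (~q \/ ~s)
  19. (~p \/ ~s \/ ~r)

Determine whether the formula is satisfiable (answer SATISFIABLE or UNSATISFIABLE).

UNSATISFIABLE

s = True:
  propagation gives p=False, r=True, q=True; an empty clause results — contradiction.
s = False:
  p = True:
    propagation gives t=False; an empty clause results — contradiction.
  p = False:
    propagation gives r=True, q=True, t=False; an empty clause results — contradiction.
Every branch closes, so no satisfying assignment exists.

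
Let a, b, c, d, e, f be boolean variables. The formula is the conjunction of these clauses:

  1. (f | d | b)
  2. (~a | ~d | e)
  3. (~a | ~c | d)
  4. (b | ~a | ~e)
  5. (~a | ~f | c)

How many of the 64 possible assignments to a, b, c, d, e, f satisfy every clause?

Case analysis on a and d:
  a=T, d=T: remaining (b,c,e,f) ∈ {(T,F,T,F); (T,T,T,F); (T,T,T,T)} — 3.
  a=T, d=F: remaining (b,c,e,f) ∈ {(T,F,F,F); (T,F,T,F)} — 2.
  a=F, d=T: b, c, e, f free → 2^4 = 16.
  a=F, d=F: c, e free; 3 ways for (b,f) × 2^2 = 12.
Total: 3 + 2 + 16 + 12 = 33.

33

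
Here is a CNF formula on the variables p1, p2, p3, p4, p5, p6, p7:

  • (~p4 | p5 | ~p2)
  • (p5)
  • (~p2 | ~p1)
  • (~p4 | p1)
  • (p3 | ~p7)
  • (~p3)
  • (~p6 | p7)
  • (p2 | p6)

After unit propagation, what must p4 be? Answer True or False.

False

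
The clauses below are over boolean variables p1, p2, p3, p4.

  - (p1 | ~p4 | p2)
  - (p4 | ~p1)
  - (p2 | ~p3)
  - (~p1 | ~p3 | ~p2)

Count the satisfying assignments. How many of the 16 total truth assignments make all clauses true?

Satisfying assignments:
  p1=F p2=F p3=F p4=F
  p1=F p2=T p3=F p4=F
  p1=F p2=T p3=F p4=T
  p1=F p2=T p3=T p4=F
  p1=F p2=T p3=T p4=T
  p1=T p2=F p3=F p4=T
  p1=T p2=T p3=F p4=T
That's 7 in total.

7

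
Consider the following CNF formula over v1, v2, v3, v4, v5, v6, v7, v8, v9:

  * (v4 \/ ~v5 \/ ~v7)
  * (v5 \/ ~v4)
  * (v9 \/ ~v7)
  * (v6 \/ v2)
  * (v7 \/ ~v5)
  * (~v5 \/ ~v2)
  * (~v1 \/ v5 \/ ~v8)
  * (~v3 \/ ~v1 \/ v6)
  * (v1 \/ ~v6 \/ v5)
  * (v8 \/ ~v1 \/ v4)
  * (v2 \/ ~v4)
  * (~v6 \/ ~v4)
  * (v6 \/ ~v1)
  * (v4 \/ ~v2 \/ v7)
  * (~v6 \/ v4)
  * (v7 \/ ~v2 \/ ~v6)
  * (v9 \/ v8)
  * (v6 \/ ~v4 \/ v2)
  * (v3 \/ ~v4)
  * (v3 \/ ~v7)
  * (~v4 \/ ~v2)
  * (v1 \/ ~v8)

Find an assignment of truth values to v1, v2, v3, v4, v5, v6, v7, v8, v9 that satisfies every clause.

Pure literal: v9 appears only positively; assign v9 = True.
Try v1 = False.
  then v8 is forced to False.
Try v2 = True.
  then v5 is forced to False.
  then v4 is forced to False.
  then v6 is forced to False.
  then v7 is forced to True.
  then v3 is forced to True.

v1 = False  v2 = True  v3 = True  v4 = False  v5 = False  v6 = False  v7 = True  v8 = False  v9 = True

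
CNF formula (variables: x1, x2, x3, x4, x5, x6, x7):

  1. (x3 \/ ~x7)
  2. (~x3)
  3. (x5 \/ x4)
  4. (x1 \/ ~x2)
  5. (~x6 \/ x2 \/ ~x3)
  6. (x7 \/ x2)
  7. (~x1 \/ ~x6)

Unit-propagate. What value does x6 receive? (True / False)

False

(~x3) is a unit clause: x3 = False.
(~x7 \/ x3): since x3 = False, the clause reduces to (~x7). x7 = False.
(x2 \/ x7): since x7 = False, the clause reduces to (x2). x2 = True.
(~x2 \/ x1) with x2 = True leaves only x1, so x1 = True.
From (~x6 \/ ~x1) and x1 = True: x6 = False.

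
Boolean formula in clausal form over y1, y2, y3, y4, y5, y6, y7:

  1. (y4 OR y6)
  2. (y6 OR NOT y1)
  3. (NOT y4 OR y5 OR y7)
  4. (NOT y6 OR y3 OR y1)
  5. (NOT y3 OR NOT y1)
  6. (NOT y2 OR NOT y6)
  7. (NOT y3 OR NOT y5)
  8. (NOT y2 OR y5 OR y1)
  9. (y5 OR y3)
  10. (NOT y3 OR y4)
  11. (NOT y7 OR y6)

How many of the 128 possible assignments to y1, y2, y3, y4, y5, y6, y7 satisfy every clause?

Satisfying assignments:
  y1=F y2=F y3=F y4=T y5=T y6=F y7=F
  y1=F y2=F y3=T y4=T y5=F y6=T y7=T
  y1=F y2=T y3=F y4=T y5=T y6=F y7=F
  y1=T y2=F y3=F y4=F y5=T y6=T y7=F
  y1=T y2=F y3=F y4=F y5=T y6=T y7=T
  y1=T y2=F y3=F y4=T y5=T y6=T y7=F
  y1=T y2=F y3=F y4=T y5=T y6=T y7=T
That's 7 in total.

7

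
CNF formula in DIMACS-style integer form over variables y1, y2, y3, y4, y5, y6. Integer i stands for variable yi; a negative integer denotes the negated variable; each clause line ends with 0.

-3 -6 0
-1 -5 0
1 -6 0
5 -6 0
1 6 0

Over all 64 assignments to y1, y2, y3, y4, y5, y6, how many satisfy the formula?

8

Case analysis on y6 and y1:
  y6=T, y1=T: a clause becomes empty — 0.
  y6=T, y1=F: a clause becomes empty — 0.
  y6=F, y1=T: forces y5=F; y2, y3, y4 free → 2^3 = 8.
  y6=F, y1=F: a clause becomes empty — 0.
Total: 0 + 0 + 8 + 0 = 8.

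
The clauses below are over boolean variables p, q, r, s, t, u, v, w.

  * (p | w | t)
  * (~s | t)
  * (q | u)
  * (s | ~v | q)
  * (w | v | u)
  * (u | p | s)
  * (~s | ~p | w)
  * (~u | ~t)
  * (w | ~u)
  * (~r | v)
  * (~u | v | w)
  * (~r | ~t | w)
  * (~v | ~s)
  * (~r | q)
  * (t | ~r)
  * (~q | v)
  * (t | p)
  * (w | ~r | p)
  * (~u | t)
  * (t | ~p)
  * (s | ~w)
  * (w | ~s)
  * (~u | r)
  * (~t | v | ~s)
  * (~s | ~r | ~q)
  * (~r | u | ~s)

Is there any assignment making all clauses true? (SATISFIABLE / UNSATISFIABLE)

Try p = True.
  then t is forced to True.
  then u is forced to False.
  then q is forced to True.
  then v is forced to True.
  then s is forced to False.
  then w is forced to False.
  then r is forced to False.
Every clause has at least one true literal under this assignment.
So p=True, q=True, r=False, s=False, t=True, u=False, v=True, w=False is a satisfying assignment.

SATISFIABLE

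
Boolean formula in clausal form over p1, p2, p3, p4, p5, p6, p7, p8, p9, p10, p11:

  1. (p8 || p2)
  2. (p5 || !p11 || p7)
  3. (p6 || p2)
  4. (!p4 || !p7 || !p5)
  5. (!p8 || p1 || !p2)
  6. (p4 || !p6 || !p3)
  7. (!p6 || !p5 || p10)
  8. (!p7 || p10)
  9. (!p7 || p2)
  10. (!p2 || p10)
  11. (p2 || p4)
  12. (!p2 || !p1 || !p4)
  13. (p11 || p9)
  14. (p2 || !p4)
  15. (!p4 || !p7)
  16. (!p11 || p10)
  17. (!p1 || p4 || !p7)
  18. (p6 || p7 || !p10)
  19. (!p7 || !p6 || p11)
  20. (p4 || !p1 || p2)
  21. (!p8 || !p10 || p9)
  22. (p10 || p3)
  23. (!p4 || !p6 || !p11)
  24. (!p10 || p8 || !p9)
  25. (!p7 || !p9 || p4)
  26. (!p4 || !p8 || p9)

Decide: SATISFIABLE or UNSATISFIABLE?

Branch on p1: take p1 = False.
Branch on p2: take p2 = True.
  then p8 is forced to False.
  then p10 is forced to True.
  then p9 is forced to False.
  then p11 is forced to True.
Branch on p3: take p3 = False.
For the remaining variables, p4 = False, p5 = False, p6 = False, p7 = True works.
Every clause has at least one true literal under this assignment.
So p1=False  p2=True  p3=False  p4=False  p5=False  p6=False  p7=True  p8=False  p9=False  p10=True  p11=True is a satisfying assignment.

SATISFIABLE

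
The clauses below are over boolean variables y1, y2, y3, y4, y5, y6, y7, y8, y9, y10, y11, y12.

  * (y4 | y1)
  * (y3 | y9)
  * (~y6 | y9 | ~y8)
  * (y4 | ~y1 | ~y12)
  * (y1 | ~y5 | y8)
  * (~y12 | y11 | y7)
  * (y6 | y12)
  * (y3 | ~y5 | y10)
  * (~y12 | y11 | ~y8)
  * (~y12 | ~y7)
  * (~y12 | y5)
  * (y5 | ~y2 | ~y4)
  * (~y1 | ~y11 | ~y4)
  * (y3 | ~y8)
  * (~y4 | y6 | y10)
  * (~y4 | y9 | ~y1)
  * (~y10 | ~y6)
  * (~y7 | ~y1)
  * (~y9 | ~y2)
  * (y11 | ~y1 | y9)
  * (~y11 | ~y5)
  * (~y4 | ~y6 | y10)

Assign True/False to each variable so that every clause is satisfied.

y1=1  y2=0  y3=1  y4=0  y5=0  y6=1  y7=0  y8=0  y9=1  y10=0  y11=0  y12=0

Check each clause:
  1. (y1 | y4) — y1 is true.
  2. (y9 | y3) — y9 is true.
  3. (~y8 | ~y6 | y9) — ~y8 is true.
  4. (y4 | ~y1 | ~y12) — ~y12 is true.
  5. (y8 | y1 | ~y5) — y1 is true.
  6. (y7 | ~y12 | y11) — ~y12 is true.
  7. (y6 | y12) — y6 is true.
  8. (y10 | ~y5 | y3) — y3 is true.
  9. (~y8 | ~y12 | y11) — ~y8 is true.
  10. (~y12 | ~y7) — ~y7 is true.
  11. (~y12 | y5) — ~y12 is true.
  12. (~y4 | ~y2 | y5) — ~y4 is true.
  13. (~y11 | ~y4 | ~y1) — ~y4 is true.
  14. (~y8 | y3) — ~y8 is true.
  15. (y6 | y10 | ~y4) — ~y4 is true.
  16. (y9 | ~y1 | ~y4) — y9 is true.
  17. (~y6 | ~y10) — ~y10 is true.
  18. (~y1 | ~y7) — ~y7 is true.
  19. (~y2 | ~y9) — ~y2 is true.
  20. (y11 | ~y1 | y9) — y9 is true.
  21. (~y11 | ~y5) — ~y5 is true.
  22. (y10 | ~y6 | ~y4) — ~y4 is true.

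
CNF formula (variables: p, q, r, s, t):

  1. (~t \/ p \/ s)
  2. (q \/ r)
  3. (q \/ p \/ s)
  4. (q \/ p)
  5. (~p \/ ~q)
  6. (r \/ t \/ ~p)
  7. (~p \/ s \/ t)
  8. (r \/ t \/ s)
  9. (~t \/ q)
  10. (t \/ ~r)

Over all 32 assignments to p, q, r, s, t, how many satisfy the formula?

The models are:
  p=0 q=1 r=0 s=1 t=0
  p=0 q=1 r=0 s=1 t=1
  p=0 q=1 r=1 s=1 t=1
Count: 3.

3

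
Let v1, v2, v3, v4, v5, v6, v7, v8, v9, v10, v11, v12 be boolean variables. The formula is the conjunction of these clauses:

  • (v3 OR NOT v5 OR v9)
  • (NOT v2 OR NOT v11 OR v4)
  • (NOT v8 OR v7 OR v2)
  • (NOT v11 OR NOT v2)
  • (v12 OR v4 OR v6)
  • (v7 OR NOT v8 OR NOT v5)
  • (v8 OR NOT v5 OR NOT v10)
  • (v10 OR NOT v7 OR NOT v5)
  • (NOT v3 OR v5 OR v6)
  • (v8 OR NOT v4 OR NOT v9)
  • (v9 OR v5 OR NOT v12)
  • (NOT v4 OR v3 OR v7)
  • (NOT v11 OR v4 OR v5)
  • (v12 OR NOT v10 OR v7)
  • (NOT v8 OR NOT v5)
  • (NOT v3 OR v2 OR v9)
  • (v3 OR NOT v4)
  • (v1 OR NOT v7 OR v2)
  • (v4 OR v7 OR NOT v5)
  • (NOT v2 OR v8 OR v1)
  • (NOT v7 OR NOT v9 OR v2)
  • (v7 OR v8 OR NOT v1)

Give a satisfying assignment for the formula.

v1 = T, v2 = F, v3 = F, v4 = F, v5 = F, v6 = T, v7 = T, v8 = T, v9 = F, v10 = F, v11 = F, v12 = F

v6 occurs only positively in the remaining clauses — set v6 = True.
v11 occurs only negated in the remaining clauses — set v11 = False.
Try v1 = True.
Branch on v2: take v2 = False.
Branch on v3: take v3 = False.
  then v4 is forced to False.
For the remaining variables, v5 = False, v7 = True, v8 = True, v9 = False, v10 = False, v12 = False works.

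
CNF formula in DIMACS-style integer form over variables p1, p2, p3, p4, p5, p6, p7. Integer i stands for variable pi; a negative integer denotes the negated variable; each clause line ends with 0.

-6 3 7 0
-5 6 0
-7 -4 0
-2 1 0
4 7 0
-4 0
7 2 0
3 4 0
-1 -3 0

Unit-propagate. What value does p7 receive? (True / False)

Unit clause (¬p4) sets p4 = False.
(p7 ∨ p4) with p4 = False leaves only p7, so p7 = True.

True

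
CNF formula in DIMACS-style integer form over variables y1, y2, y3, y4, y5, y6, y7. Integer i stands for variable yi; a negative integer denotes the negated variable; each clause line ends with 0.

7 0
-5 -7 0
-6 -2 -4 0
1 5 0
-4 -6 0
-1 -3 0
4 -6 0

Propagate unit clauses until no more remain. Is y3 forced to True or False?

False

Unit clause (y7) sets y7 = True.
In (~y5 \/ ~y7), ~y7 is now false; ~y5 must hold, so y5 = False.
From (y5 \/ y1) and y5 = False: y1 = True.
(~y1 \/ ~y3) with y1 = True leaves only ~y3, so y3 = False.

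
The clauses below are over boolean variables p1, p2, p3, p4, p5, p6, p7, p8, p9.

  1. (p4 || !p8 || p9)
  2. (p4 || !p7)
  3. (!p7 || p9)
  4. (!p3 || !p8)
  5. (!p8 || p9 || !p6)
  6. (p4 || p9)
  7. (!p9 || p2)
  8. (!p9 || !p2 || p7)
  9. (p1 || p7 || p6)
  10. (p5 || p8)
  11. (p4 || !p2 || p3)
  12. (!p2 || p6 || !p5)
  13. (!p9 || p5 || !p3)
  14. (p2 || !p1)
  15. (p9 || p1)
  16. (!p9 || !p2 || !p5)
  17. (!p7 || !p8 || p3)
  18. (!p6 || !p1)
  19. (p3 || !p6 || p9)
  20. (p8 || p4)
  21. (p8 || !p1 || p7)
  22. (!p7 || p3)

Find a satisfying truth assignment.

p1=T  p2=T  p3=F  p4=T  p5=F  p6=F  p7=F  p8=T  p9=F

p4 occurs only positively in the remaining clauses — set p4 = True.
Try p1 = True.
  then p2 is forced to True.
  then p6 is forced to False.
  then p5 is forced to False.
  then p8 is forced to True.
  then p3 is forced to False.
  then p7 is forced to False.
  then p9 is forced to False.
Every clause has at least one true literal under this assignment.
Check each clause:
  1. (p9 || p4 || !p8) — p4 is true.
  2. (!p7 || p4) — !p7 is true.
  3. (p9 || !p7) — !p7 is true.
  4. (!p8 || !p3) — !p3 is true.
  5. (p9 || !p8 || !p6) — !p6 is true.
  6. (p9 || p4) — p4 is true.
  7. (p2 || !p9) — p2 is true.
  8. (!p9 || !p2 || p7) — !p9 is true.
  9. (p6 || p7 || p1) — p1 is true.
  10. (p5 || p8) — p8 is true.
  11. (p4 || !p2 || p3) — p4 is true.
  12. (!p2 || p6 || !p5) — !p5 is true.
  13. (p5 || !p9 || !p3) — !p3 is true.
  14. (p2 || !p1) — p2 is true.
  15. (p9 || p1) — p1 is true.
  16. (!p5 || !p9 || !p2) — !p5 is true.
  17. (!p8 || !p7 || p3) — !p7 is true.
  18. (!p6 || !p1) — !p6 is true.
  19. (p9 || !p6 || p3) — !p6 is true.
  20. (p4 || p8) — p8 is true.
  21. (p8 || p7 || !p1) — p8 is true.
  22. (!p7 || p3) — !p7 is true.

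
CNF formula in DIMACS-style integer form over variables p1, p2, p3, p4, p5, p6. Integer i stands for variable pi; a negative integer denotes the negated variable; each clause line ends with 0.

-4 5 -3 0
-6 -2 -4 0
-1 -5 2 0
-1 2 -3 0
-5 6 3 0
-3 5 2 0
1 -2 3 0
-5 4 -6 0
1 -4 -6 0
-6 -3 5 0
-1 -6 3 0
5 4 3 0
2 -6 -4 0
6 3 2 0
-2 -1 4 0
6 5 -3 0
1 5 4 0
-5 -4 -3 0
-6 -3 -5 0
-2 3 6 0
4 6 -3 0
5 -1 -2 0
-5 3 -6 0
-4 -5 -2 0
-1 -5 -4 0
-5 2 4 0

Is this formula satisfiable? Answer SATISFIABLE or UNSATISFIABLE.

UNSATISFIABLE

p5 = True:
  p6 = True:
    propagation gives p4=True, p2=False; an empty clause results — contradiction.
  p6 = False:
    propagation gives p3=True, p4=False; an empty clause results — contradiction.
p5 = False:
  p3 = True:
    propagation gives p4=False, p2=True, p6=False; an empty clause results — contradiction.
  p3 = False:
    p2 = True:
      propagation gives p6=False; contradiction.
    p2 = False:
      propagation gives p6=False; contradiction.
Every branch closes, so no satisfying assignment exists.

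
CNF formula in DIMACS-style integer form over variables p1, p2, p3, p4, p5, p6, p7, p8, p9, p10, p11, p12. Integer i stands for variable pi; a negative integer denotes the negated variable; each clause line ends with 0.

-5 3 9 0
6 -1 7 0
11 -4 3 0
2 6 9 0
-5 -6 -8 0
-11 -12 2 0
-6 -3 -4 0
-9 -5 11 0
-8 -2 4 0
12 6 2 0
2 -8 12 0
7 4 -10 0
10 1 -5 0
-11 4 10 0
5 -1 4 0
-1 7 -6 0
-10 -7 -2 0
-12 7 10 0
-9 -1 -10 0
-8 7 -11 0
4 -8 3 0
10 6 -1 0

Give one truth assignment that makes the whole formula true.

Set p1 = False and propagate.
Branch on p2: take p2 = True.
The remaining clauses are satisfied by p3 = False, p4 = True, p5 = False, p6 = False, p7 = True, p8 = True, p9 = True, p10 = False, p11 = True, p12 = False.
Every clause has at least one true literal under this assignment.

p1 = F, p2 = T, p3 = F, p4 = T, p5 = F, p6 = F, p7 = T, p8 = T, p9 = T, p10 = F, p11 = T, p12 = F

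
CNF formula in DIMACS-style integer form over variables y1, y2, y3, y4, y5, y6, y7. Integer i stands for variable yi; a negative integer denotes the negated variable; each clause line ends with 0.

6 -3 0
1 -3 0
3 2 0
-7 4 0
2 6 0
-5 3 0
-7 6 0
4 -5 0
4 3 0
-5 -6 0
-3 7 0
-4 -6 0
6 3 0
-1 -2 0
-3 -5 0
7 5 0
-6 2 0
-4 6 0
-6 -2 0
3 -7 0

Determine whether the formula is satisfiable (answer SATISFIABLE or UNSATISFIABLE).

UNSATISFIABLE

y3 = True:
  propagation gives y6=True, y1=True, y5=False, y7=True; an empty clause results — contradiction.
y3 = False:
  propagation gives y2=True, y5=False, y4=True, y6=False; an empty clause results — contradiction.
Every branch closes, so no satisfying assignment exists.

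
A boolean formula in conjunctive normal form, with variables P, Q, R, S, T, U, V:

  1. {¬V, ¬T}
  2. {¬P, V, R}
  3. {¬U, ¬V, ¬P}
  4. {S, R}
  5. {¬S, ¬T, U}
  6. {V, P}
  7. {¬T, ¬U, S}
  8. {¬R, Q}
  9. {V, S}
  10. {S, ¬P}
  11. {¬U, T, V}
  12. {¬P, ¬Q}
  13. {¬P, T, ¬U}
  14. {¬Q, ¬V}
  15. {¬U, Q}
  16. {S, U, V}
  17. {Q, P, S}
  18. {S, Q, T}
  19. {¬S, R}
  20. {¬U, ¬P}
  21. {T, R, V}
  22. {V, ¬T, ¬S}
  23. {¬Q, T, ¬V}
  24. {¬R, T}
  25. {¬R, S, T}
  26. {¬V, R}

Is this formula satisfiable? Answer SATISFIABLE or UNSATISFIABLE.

V = True:
  propagation gives T=False, Q=False, R=False; an empty clause results — contradiction.
V = False:
  propagation gives P=True, R=True, Q=True; an empty clause results — contradiction.
Every branch closes, so no satisfying assignment exists.

UNSATISFIABLE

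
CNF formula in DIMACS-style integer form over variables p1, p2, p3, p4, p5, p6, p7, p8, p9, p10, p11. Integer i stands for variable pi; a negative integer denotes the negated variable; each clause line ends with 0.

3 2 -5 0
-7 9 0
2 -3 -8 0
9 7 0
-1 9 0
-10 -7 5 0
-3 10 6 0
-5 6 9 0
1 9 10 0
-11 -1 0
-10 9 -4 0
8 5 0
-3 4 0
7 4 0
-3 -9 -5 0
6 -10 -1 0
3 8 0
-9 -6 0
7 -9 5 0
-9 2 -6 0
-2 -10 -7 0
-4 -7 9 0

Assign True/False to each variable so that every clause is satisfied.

p1=False, p2=True, p3=False, p4=True, p5=True, p6=False, p7=True, p8=True, p9=True, p10=False, p11=False

p11 occurs only negated in the remaining clauses — set p11 = False.
Branch on p1: take p1 = False.
Try p2 = True.
The remaining clauses are satisfied by p3 = False, p4 = True, p5 = True, p6 = False, p7 = True, p8 = True, p9 = True, p10 = False.
Check each clause:
  1. (!p5 || p2 || p3) — p2 is true.
  2. (p9 || !p7) — p9 is true.
  3. (!p3 || !p8 || p2) — p2 is true.
  4. (p9 || p7) — p9 is true.
  5. (p9 || !p1) — p9 is true.
  6. (!p7 || p5 || !p10) — p5 is true.
  7. (p10 || !p3 || p6) — !p3 is true.
  8. (p9 || !p5 || p6) — p9 is true.
  9. (p9 || p10 || p1) — p9 is true.
  10. (!p11 || !p1) — !p11 is true.
  11. (!p10 || !p4 || p9) — p9 is true.
  12. (p5 || p8) — p8 is true.
  13. (p4 || !p3) — p4 is true.
  14. (p4 || p7) — p4 is true.
  15. (!p9 || !p5 || !p3) — !p3 is true.
  16. (p6 || !p10 || !p1) — !p10 is true.
  17. (p8 || p3) — p8 is true.
  18. (!p6 || !p9) — !p6 is true.
  19. (p5 || p7 || !p9) — p5 is true.
  20. (!p6 || !p9 || p2) — p2 is true.
  21. (!p2 || !p7 || !p10) — !p10 is true.
  22. (!p7 || p9 || !p4) — p9 is true.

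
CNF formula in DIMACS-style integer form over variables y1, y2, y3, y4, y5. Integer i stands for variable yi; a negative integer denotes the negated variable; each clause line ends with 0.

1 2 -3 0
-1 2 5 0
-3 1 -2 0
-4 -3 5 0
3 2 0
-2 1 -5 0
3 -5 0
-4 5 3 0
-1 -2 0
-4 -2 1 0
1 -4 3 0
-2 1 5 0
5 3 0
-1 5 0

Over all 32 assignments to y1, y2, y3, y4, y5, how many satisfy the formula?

The models are:
  y1=1 y2=0 y3=1 y4=0 y5=1
  y1=1 y2=0 y3=1 y4=1 y5=1
Count: 2.

2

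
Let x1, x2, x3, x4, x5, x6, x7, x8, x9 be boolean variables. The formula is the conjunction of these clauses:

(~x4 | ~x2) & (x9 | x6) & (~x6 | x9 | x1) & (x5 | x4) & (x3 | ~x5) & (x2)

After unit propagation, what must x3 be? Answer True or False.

True

Unit clause (x2) sets x2 = True.
(~x4 | ~x2): since x2 = True, the clause reduces to (~x4). x4 = False.
From (x4 | x5) and x4 = False: x5 = True.
(x3 | ~x5) with x5 = True leaves only x3, so x3 = True.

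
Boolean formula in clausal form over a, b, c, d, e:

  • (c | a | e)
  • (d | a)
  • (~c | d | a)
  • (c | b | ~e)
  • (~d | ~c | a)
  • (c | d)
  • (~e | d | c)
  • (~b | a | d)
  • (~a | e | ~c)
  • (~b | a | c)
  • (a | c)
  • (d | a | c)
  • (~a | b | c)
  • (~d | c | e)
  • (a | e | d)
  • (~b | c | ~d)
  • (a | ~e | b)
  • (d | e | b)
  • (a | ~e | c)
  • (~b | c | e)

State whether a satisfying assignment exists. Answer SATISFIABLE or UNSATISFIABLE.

SATISFIABLE

Set a = True and propagate.
Branch on b: take b = True.
The remaining clauses are satisfied by c = True, d = False, e = True.
Every clause has at least one true literal under this assignment.
So a = T, b = T, c = T, d = F, e = T is a satisfying assignment.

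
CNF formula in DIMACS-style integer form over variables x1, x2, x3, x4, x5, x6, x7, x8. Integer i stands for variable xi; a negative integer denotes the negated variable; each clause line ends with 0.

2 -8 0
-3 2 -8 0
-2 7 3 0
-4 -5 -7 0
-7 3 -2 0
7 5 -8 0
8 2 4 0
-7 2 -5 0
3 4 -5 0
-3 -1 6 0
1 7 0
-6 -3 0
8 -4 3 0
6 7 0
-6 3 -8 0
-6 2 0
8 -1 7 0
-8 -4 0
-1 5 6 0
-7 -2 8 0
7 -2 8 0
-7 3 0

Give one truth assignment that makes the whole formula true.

x1=False, x2=True, x3=True, x4=False, x5=True, x6=False, x7=True, x8=True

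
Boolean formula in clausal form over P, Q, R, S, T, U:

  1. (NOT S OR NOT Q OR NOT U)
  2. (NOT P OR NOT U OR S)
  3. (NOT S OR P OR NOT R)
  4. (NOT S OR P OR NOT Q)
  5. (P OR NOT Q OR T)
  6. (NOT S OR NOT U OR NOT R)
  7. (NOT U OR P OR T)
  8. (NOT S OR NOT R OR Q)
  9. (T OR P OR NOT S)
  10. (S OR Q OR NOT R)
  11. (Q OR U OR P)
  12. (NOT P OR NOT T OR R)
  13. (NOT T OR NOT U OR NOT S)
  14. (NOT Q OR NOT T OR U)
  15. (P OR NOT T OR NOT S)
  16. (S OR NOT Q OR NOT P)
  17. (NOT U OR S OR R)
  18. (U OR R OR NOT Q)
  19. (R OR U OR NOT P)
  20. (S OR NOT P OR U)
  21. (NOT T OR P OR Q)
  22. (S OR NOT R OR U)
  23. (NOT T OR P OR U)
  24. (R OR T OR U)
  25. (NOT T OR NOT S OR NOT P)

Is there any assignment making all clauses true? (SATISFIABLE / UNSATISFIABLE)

SATISFIABLE

Branch on P: take P = True.
Branch on Q: take Q = True.
  then S is forced to True.
  then U is forced to False.
  then T is forced to False.
  then R is forced to True.
So P = T, Q = T, R = T, S = T, T = F, U = F is a satisfying assignment.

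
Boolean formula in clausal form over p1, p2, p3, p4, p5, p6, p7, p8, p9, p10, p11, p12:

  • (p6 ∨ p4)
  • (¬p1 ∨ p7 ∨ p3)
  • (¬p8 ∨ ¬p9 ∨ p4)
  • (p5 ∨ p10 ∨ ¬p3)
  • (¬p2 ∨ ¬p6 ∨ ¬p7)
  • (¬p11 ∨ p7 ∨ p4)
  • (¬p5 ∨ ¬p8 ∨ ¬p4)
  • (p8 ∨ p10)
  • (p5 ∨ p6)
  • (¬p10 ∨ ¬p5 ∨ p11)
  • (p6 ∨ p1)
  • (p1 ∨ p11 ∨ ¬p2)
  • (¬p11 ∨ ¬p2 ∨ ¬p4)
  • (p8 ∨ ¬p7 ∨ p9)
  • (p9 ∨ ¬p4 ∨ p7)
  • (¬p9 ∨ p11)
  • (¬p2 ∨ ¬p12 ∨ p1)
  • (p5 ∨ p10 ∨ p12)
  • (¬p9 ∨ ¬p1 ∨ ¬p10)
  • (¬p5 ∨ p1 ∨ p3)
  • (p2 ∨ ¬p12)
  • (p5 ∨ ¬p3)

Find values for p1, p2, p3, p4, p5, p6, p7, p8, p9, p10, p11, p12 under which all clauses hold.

Try p1 = False.
  then p6 is forced to True.
The remaining clauses are satisfied by p2 = False, p3 = False, p4 = True, p5 = False, p7 = True, p8 = True, p9 = False, p10 = True, p11 = True, p12 = False.
Every clause has at least one true literal under this assignment.
Check each clause:
  1. (p6 ∨ p4) — p4 is true.
  2. (p3 ∨ p7 ∨ ¬p1) — ¬p1 is true.
  3. (¬p8 ∨ ¬p9 ∨ p4) — p4 is true.
  4. (p10 ∨ ¬p3 ∨ p5) — ¬p3 is true.
  5. (¬p2 ∨ ¬p6 ∨ ¬p7) — ¬p2 is true.
  6. (¬p11 ∨ p7 ∨ p4) — p4 is true.
  7. (¬p8 ∨ ¬p5 ∨ ¬p4) — ¬p5 is true.
  8. (p8 ∨ p10) — p8 is true.
  9. (p6 ∨ p5) — p6 is true.
  10. (¬p5 ∨ ¬p10 ∨ p11) — p11 is true.
  11. (p6 ∨ p1) — p6 is true.
  12. (p11 ∨ ¬p2 ∨ p1) — p11 is true.
  13. (¬p2 ∨ ¬p4 ∨ ¬p11) — ¬p2 is true.
  14. (¬p7 ∨ p8 ∨ p9) — p8 is true.
  15. (p7 ∨ ¬p4 ∨ p9) — p7 is true.
  16. (¬p9 ∨ p11) — p11 is true.
  17. (¬p2 ∨ ¬p12 ∨ p1) — ¬p12 is true.
  18. (p10 ∨ p12 ∨ p5) — p10 is true.
  19. (¬p1 ∨ ¬p10 ∨ ¬p9) — ¬p1 is true.
  20. (p3 ∨ p1 ∨ ¬p5) — ¬p5 is true.
  21. (¬p12 ∨ p2) — ¬p12 is true.
  22. (¬p3 ∨ p5) — ¬p3 is true.

p1 = F, p2 = F, p3 = F, p4 = T, p5 = F, p6 = T, p7 = T, p8 = T, p9 = F, p10 = T, p11 = T, p12 = F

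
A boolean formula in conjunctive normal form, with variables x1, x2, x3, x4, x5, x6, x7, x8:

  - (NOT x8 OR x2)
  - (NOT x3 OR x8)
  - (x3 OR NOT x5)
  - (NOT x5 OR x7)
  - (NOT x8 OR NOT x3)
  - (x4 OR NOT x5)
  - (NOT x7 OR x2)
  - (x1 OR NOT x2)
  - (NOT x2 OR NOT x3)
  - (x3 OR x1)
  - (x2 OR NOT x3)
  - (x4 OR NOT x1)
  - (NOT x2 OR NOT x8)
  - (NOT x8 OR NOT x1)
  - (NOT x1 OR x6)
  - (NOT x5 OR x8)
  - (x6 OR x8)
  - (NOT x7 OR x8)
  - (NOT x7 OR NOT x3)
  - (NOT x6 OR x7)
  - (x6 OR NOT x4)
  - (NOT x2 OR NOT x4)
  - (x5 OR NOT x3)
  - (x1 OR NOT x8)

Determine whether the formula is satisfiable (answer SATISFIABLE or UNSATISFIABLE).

UNSATISFIABLE

x8 = True:
  propagation gives x2=True; an empty clause results — contradiction.
x8 = False:
  propagation gives x3=False, x5=False, x1=True, x4=True; an empty clause results — contradiction.
Every branch closes, so no satisfying assignment exists.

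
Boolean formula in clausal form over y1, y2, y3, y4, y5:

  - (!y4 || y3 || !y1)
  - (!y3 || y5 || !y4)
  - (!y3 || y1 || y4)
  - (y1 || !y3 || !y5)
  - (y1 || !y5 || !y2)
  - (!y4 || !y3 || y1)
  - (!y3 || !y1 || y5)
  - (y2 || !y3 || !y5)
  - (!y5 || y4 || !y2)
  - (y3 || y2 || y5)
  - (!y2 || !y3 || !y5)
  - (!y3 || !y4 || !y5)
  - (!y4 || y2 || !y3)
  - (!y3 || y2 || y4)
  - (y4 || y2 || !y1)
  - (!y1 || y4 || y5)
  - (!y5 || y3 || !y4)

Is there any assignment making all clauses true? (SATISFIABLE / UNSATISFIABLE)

SATISFIABLE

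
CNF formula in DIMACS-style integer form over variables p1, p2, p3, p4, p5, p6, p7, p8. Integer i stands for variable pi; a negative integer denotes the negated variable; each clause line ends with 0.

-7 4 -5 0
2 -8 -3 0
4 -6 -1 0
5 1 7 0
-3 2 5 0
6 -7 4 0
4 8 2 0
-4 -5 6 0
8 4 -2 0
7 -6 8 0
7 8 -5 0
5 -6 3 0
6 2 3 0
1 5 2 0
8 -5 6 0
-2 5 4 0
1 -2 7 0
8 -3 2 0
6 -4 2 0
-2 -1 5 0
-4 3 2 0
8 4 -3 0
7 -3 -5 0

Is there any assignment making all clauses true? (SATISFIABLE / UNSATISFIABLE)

Branch on p1: take p1 = True.
Try p2 = True.
  then p5 is forced to True.
Set p3 = False and propagate.
For the remaining variables, p4 = False, p6 = False, p7 = False, p8 = True works.
Every clause has at least one true literal under this assignment.
So p1=True, p2=True, p3=False, p4=False, p5=True, p6=False, p7=False, p8=True is a satisfying assignment.

SATISFIABLE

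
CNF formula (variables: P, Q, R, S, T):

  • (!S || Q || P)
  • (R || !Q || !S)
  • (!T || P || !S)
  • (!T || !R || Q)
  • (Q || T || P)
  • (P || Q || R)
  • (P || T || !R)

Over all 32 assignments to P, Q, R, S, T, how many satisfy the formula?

Split on P, then Q.
  P=1, Q=1: T free; 3 ways for (R,S) × 2^1 = 6.
  P=1, Q=0: S free; 3 ways for (R,T) × 2^1 = 6.
  P=0, Q=1: remaining (R,S,T) ∈ {(0,0,0); (0,0,1); (1,0,1)} — 3.
  P=0, Q=0: a clause becomes empty — 0.
Total: 6 + 6 + 3 + 0 = 15.

15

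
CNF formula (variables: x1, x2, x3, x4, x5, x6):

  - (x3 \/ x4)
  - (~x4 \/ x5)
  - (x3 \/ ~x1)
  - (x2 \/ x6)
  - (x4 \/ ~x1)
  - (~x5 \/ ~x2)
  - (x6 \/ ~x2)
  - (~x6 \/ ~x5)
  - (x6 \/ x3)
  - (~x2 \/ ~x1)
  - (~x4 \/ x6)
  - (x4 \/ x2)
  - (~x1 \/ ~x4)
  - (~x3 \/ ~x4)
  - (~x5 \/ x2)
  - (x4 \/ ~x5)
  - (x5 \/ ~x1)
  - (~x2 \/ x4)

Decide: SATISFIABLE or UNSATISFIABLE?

x4 = True:
  propagation gives x5=True, x2=False; an empty clause results — contradiction.
x4 = False:
  propagation gives x3=True, x1=False, x2=True; an empty clause results — contradiction.
Every branch closes, so no satisfying assignment exists.

UNSATISFIABLE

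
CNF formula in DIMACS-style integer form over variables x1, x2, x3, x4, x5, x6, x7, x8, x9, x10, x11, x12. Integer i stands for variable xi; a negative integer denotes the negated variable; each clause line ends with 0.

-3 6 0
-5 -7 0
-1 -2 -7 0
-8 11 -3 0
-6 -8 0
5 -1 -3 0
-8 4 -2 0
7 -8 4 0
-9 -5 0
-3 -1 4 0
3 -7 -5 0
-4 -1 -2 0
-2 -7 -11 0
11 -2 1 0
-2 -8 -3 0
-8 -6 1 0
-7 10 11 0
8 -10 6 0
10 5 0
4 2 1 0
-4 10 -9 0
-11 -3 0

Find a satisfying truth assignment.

x1 = False, x2 = False, x3 = False, x4 = True, x5 = True, x6 = True, x7 = False, x8 = False, x9 = False, x10 = True, x11 = False, x12 = True

Pure literal: x9 appears only negated; assign x9 = False.
Branch on x1: take x1 = False.
Try x2 = False.
  then x4 is forced to True.
Branch on x3: take x3 = False.
The remaining clauses are satisfied by x5 = True, x6 = True, x7 = False, x8 = False, x10 = True, x11 = False, x12 = True.
Check each clause:
  1. (~x3 \/ x6) — ~x3 is true.
  2. (~x5 \/ ~x7) — ~x7 is true.
  3. (~x2 \/ ~x7 \/ ~x1) — ~x7 is true.
  4. (x11 \/ ~x8 \/ ~x3) — ~x8 is true.
  5. (~x6 \/ ~x8) — ~x8 is true.
  6. (x5 \/ ~x1 \/ ~x3) — x5 is true.
  7. (~x2 \/ x4 \/ ~x8) — ~x8 is true.
  8. (x7 \/ x4 \/ ~x8) — ~x8 is true.
  9. (~x9 \/ ~x5) — ~x9 is true.
  10. (~x3 \/ ~x1 \/ x4) — x4 is true.
  11. (x3 \/ ~x5 \/ ~x7) — ~x7 is true.
  12. (~x1 \/ ~x2 \/ ~x4) — ~x2 is true.
  13. (~x11 \/ ~x7 \/ ~x2) — ~x7 is true.
  14. (x1 \/ x11 \/ ~x2) — ~x2 is true.
  15. (~x3 \/ ~x8 \/ ~x2) — ~x8 is true.
  16. (x1 \/ ~x6 \/ ~x8) — ~x8 is true.
  17. (x10 \/ x11 \/ ~x7) — ~x7 is true.
  18. (x8 \/ x6 \/ ~x10) — x6 is true.
  19. (x5 \/ x10) — x10 is true.
  20. (x4 \/ x2 \/ x1) — x4 is true.
  21. (~x4 \/ ~x9 \/ x10) — x10 is true.
  22. (~x3 \/ ~x11) — ~x3 is true.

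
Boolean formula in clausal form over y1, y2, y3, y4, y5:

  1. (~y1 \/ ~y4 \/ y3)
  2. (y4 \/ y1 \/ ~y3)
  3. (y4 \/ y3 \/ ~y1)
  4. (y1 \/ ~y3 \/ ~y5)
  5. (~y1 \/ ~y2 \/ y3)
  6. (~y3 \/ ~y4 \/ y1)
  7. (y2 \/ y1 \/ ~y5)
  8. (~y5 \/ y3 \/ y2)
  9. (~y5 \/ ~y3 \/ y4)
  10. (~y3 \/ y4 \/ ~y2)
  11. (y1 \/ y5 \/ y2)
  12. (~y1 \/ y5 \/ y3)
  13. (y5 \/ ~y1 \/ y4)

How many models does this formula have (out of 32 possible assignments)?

Satisfying assignments:
  y1=0 y2=1 y3=0 y4=0 y5=0
  y1=0 y2=1 y3=0 y4=0 y5=1
  y1=0 y2=1 y3=0 y4=1 y5=0
  y1=0 y2=1 y3=0 y4=1 y5=1
  y1=1 y2=0 y3=1 y4=1 y5=0
  y1=1 y2=0 y3=1 y4=1 y5=1
  y1=1 y2=1 y3=1 y4=1 y5=0
  y1=1 y2=1 y3=1 y4=1 y5=1
Count: 8.

8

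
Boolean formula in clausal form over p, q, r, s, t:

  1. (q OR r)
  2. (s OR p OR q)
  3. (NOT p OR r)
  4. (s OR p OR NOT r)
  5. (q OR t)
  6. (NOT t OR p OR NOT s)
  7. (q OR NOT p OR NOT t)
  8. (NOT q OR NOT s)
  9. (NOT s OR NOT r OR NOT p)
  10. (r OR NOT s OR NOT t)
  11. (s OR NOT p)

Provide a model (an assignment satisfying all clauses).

p = F  q = T  r = F  s = F  t = T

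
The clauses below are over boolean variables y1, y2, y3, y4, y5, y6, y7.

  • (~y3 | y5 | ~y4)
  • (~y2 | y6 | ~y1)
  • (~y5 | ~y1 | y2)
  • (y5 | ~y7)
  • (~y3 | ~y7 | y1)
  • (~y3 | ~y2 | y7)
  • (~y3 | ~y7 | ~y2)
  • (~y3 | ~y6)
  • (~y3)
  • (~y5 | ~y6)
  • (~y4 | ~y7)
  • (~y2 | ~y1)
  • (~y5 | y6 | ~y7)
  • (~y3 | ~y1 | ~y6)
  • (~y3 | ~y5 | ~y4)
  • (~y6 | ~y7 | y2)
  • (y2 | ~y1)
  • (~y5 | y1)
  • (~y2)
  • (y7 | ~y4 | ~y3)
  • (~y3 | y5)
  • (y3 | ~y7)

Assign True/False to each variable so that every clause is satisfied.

Unit propagation: (~y3) forces y3 = False.
Unit propagation: (~y2) forces y2 = False.
Unit propagation: (~y1) forces y1 = False.
Unit propagation: (~y5) forces y5 = False.
(~y7) is a unit clause, so y7 = False.
y4, y6 are now unconstrained; take y4 = False, y6 = True.
Every clause has at least one true literal under this assignment.
Check each clause:
  1. (~y4 | y5 | ~y3) — ~y3 is true.
  2. (~y1 | y6 | ~y2) — ~y1 is true.
  3. (~y5 | ~y1 | y2) — ~y5 is true.
  4. (y5 | ~y7) — ~y7 is true.
  5. (y1 | ~y3 | ~y7) — ~y3 is true.
  6. (y7 | ~y2 | ~y3) — ~y3 is true.
  7. (~y3 | ~y7 | ~y2) — ~y7 is true.
  8. (~y6 | ~y3) — ~y3 is true.
  9. (~y3) — ~y3 is true.
  10. (~y6 | ~y5) — ~y5 is true.
  11. (~y4 | ~y7) — ~y7 is true.
  12. (~y2 | ~y1) — ~y1 is true.
  13. (~y7 | y6 | ~y5) — ~y7 is true.
  14. (~y6 | ~y1 | ~y3) — ~y3 is true.
  15. (~y5 | ~y4 | ~y3) — ~y5 is true.
  16. (~y7 | y2 | ~y6) — ~y7 is true.
  17. (~y1 | y2) — ~y1 is true.
  18. (~y5 | y1) — ~y5 is true.
  19. (~y2) — ~y2 is true.
  20. (y7 | ~y4 | ~y3) — ~y4 is true.
  21. (y5 | ~y3) — ~y3 is true.
  22. (~y7 | y3) — ~y7 is true.

y1 = False, y2 = False, y3 = False, y4 = False, y5 = False, y6 = True, y7 = False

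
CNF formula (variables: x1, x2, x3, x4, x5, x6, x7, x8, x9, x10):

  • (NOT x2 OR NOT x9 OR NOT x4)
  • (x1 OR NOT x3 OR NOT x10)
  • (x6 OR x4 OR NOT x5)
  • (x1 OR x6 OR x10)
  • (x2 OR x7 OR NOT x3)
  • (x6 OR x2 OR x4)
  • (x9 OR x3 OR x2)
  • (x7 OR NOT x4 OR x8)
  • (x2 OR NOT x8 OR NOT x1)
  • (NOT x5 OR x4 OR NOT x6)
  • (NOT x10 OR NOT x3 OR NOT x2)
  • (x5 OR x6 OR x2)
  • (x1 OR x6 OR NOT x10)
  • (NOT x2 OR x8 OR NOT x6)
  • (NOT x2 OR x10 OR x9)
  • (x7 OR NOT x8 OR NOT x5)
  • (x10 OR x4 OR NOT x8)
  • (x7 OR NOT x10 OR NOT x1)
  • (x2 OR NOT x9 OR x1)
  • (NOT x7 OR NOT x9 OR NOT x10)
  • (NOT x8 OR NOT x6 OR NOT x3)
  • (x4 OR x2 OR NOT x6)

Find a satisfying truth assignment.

x1 = False, x2 = True, x3 = False, x4 = False, x5 = False, x6 = True, x7 = False, x8 = True, x9 = True, x10 = True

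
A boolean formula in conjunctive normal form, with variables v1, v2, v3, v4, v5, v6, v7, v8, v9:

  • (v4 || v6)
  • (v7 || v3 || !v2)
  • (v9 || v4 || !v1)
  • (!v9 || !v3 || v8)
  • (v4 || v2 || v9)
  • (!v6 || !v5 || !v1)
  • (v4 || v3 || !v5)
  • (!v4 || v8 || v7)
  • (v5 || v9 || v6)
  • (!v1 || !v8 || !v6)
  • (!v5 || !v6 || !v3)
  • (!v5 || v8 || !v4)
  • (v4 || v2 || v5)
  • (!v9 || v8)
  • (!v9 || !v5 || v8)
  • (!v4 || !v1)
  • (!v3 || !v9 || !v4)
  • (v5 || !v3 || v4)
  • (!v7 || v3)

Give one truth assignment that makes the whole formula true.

Pure literal: v1 appears only negated; assign v1 = False.
Branch on v2: take v2 = True.
Set v3 = True and propagate.
Set v4 = True and propagate.
  then v9 is forced to False.
For the remaining variables, v5 = False, v6 = True, v7 = True, v8 = True works.
Every clause has at least one true literal under this assignment.

v1 = False  v2 = True  v3 = True  v4 = True  v5 = False  v6 = True  v7 = True  v8 = True  v9 = False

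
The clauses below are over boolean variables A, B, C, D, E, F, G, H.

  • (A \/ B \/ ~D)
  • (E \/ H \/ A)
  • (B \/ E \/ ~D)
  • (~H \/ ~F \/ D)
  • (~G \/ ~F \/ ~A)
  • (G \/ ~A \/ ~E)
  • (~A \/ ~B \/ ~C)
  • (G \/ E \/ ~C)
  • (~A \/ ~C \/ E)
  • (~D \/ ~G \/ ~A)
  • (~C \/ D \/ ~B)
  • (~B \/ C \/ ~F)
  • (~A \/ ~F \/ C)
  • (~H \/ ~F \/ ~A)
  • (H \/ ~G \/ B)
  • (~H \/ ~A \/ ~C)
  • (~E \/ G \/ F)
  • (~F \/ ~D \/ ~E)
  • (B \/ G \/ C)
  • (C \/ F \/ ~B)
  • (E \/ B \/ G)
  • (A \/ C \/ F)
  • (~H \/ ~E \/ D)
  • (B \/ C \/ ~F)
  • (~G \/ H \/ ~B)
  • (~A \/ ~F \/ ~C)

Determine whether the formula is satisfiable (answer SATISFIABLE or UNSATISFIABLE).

Try A = False.
The remaining clauses are satisfied by B = True, C = True, D = True, E = True, F = False, G = True, H = True.
Every clause has at least one true literal under this assignment.
So A = False  B = True  C = True  D = True  E = True  F = False  G = True  H = True is a satisfying assignment.

SATISFIABLE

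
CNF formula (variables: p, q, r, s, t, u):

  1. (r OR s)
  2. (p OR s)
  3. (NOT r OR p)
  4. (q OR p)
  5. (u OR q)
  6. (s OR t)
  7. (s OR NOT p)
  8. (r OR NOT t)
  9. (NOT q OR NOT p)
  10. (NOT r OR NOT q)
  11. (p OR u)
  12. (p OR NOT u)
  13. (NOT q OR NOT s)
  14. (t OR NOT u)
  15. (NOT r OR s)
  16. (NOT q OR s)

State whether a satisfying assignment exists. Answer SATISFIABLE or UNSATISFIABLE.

Try p = True.
  then s is forced to True.
  then q is forced to False.
  then u is forced to True.
  then t is forced to True.
  then r is forced to True.
Every clause has at least one true literal under this assignment.
So p=True, q=False, r=True, s=True, t=True, u=True is a satisfying assignment.

SATISFIABLE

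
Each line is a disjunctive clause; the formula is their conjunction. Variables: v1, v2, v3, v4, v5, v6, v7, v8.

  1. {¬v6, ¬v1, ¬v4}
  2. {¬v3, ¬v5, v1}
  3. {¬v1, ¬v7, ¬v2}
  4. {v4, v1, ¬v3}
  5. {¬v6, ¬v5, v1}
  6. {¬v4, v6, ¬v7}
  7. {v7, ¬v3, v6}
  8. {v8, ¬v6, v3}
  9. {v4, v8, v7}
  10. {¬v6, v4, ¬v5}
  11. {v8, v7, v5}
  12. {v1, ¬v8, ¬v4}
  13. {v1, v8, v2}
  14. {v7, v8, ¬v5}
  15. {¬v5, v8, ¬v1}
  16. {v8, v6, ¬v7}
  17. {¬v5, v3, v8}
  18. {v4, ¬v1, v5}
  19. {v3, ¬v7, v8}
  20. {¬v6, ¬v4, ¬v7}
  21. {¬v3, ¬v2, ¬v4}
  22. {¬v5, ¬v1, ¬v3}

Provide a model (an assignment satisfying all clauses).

Branch on v1: take v1 = False.
Branch on v2: take v2 = True.
Try v3 = False.
The remaining clauses are satisfied by v4 = False, v5 = False, v6 = True, v7 = False, v8 = True.
Every clause has at least one true literal under this assignment.

v1=False, v2=True, v3=False, v4=False, v5=False, v6=True, v7=False, v8=True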